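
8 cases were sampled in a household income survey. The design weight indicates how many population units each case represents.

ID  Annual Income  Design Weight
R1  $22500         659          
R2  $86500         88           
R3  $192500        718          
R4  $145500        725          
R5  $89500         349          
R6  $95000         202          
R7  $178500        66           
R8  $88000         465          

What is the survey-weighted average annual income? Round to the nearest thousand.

113000

Weighted sum = 369268500
Sum of weights = 659 + 88 + 718 + 725 + 349 + 202 + 66 + 465 = 3272
Weighted mean = 369268500 / 3272 = 112857.12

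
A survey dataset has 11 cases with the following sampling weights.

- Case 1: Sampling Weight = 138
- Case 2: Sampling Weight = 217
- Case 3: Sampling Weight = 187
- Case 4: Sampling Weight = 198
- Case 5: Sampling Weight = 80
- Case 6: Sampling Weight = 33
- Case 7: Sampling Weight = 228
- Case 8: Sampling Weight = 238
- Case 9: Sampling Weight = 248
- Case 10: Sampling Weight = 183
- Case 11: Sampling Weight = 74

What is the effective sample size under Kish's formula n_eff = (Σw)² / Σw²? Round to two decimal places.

Σ wᵢ = 1824
Σ wᵢ² = 356892
n_eff = 1824² / 356892 = 3326976 / 356892 = 9.3220806

9.32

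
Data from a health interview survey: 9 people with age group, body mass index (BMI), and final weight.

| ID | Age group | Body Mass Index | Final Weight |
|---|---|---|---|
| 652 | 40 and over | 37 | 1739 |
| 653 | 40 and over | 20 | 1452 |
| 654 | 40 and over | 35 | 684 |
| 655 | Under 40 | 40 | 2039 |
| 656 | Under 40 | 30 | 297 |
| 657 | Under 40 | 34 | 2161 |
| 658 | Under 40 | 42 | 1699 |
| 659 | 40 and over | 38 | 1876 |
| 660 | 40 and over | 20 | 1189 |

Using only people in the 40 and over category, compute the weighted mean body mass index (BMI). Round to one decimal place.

40 and over rows: 652, 653, 654, 659, 660
Weighted sum = 37×1739 + 20×1452 + 35×684 + 38×1876 + 20×1189
  = 64343 + 29040 + 23940 + 71288 + 23780 = 212391
Sum of weights = 1739 + 1452 + 684 + 1876 + 1189 = 6940
Weighted mean = 212391 / 6940 = 30.60389

30.6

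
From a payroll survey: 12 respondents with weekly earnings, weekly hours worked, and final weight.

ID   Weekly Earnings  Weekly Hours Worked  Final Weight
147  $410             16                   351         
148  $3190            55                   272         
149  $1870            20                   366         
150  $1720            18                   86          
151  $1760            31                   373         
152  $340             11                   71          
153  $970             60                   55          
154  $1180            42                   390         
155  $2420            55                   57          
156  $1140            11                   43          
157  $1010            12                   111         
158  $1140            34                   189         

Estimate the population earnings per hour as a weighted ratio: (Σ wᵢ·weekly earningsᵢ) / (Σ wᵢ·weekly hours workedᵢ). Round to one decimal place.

Σ wᵢ·y = 3552630
Σ wᵢ·x = 16×351 + 55×272 + 20×366 + 18×86 + 31×373 + 11×71 + 60×55 + 42×390 + 55×57 + 11×43 + 12×111 + 34×189
  = 5616 + 14960 + 7320 + 1548 + 11563 + 781 + 3300 + 16380 + 3135 + 473 + 1332 + 6426 = 72834
Ratio = 3552630 / 72834 = 48.777082

48.8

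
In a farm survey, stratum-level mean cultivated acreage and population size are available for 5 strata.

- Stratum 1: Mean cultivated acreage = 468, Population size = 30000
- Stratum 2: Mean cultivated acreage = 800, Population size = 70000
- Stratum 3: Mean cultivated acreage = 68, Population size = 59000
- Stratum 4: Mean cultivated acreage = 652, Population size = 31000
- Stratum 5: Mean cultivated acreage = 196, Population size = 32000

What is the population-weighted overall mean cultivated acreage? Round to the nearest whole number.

Σ Nₕ·x̄ₕ = 468×30000 + 800×70000 + 68×59000 + 652×31000 + 196×32000
  = 14040000 + 56000000 + 4012000 + 20212000 + 6272000 = 100536000
Σ Nₕ = 30000 + 70000 + 59000 + 31000 + 32000 = 222000
Overall mean = 100536000 / 222000 = 452.86486

453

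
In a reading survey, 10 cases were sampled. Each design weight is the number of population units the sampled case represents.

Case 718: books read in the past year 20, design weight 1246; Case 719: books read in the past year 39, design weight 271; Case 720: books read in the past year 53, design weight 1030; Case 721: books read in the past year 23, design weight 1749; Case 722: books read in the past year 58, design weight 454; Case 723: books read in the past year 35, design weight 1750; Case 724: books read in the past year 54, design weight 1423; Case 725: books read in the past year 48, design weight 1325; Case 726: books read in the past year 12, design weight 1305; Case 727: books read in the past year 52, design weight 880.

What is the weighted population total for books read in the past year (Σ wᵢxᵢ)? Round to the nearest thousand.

420000

Weighted total = 20×1246 + 39×271 + 53×1030 + 23×1749 + 58×454 + 35×1750 + 54×1423 + 48×1325 + 12×1305 + 52×880
  = 24920 + 10569 + 54590 + 40227 + 26332 + 61250 + 76842 + 63600 + 15660 + 45760 = 419750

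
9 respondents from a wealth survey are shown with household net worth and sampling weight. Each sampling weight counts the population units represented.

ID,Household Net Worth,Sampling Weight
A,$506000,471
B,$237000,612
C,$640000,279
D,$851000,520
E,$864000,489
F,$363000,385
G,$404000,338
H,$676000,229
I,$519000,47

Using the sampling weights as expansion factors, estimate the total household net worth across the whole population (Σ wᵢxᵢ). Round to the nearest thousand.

Weighted total = 506000×471 + 237000×612 + 640000×279 + 851000×520 + 864000×489 + 363000×385 + 404000×338 + 676000×229 + 519000×47
  = 1882450000

1882450000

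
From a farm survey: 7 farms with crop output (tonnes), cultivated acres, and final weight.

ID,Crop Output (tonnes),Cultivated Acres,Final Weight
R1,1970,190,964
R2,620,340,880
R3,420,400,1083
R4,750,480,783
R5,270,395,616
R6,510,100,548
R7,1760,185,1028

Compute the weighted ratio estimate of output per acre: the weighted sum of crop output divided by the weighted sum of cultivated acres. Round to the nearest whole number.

3

Σ wᵢ·y = 1970×964 + 620×880 + 420×1083 + 750×783 + 270×616 + 510×548 + 1760×1028
  = 1899080 + 545600 + 454860 + 587250 + 166320 + 279480 + 1809280 = 5741870
Σ wᵢ·x = 190×964 + 340×880 + 400×1083 + 480×783 + 395×616 + 100×548 + 185×1028
  = 1779700
Ratio = 5741870 / 1779700 = 3.2263134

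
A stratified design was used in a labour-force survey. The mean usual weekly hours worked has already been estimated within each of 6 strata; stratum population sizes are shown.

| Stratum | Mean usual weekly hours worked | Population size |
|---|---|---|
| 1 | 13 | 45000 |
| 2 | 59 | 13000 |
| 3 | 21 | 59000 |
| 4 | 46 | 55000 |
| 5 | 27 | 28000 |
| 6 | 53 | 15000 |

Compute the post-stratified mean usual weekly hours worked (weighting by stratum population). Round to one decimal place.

Σ Nₕ·x̄ₕ = 6672000
Σ Nₕ = 45000 + 13000 + 59000 + 55000 + 28000 + 15000 = 215000
Overall mean = 6672000 / 215000 = 31.032558

31.0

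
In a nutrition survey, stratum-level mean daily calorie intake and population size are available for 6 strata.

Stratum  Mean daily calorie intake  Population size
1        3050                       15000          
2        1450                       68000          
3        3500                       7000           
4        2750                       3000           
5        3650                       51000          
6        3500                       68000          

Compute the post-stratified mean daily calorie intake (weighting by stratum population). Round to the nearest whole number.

Σ Nₕ·x̄ₕ = 3050×15000 + 1450×68000 + 3500×7000 + 2750×3000 + 3650×51000 + 3500×68000
  = 45750000 + 98600000 + 24500000 + 8250000 + 186150000 + 238000000 = 601250000
Σ Nₕ = 212000
Overall mean = 601250000 / 212000 = 2836.0849

2836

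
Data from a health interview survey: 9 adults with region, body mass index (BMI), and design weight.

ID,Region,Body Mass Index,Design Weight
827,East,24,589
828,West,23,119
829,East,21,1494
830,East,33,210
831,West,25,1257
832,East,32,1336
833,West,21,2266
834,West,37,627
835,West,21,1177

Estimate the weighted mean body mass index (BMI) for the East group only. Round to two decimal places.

East rows: 827, 829, 830, 832
Weighted sum = 24×589 + 21×1494 + 33×210 + 32×1336
  = 14136 + 31374 + 6930 + 42752 = 95192
Sum of weights = 589 + 1494 + 210 + 1336 = 3629
Weighted mean = 95192 / 3629 = 26.230918

26.23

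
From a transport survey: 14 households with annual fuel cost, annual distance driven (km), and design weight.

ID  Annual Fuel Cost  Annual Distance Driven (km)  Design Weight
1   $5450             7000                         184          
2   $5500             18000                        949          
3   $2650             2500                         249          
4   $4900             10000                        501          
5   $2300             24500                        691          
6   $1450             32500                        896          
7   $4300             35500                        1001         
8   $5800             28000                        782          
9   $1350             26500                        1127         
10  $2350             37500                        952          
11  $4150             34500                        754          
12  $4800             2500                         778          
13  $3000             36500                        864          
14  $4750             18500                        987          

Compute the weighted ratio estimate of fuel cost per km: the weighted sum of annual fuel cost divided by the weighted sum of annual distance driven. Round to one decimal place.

0.1

Σ wᵢ·y = 38967850
Σ wᵢ·x = 270802500
Ratio = 38967850 / 270802500 = 0.14389767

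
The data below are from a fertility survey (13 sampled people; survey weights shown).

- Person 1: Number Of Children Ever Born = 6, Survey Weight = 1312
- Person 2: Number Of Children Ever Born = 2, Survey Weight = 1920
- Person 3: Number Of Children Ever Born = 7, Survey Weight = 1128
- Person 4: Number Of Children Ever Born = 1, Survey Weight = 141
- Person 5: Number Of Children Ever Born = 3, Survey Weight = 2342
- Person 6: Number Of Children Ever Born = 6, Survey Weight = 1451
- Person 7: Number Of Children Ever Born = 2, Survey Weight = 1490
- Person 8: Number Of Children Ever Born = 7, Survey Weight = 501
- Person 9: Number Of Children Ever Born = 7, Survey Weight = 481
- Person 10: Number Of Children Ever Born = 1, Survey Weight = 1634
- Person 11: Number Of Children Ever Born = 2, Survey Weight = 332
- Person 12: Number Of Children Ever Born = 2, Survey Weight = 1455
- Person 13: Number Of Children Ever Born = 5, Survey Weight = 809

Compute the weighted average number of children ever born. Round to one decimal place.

3.6

Weighted sum = 54588
Sum of weights = 14996
Weighted mean = 54588 / 14996 = 3.6401707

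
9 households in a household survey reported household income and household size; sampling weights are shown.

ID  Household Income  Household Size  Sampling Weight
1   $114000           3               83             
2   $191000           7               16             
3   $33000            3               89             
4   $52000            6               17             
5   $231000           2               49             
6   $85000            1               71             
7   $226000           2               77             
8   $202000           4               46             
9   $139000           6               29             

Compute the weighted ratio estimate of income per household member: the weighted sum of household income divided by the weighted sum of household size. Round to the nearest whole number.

45654

Σ wᵢ·y = 114000×83 + 191000×16 + 33000×89 + 52000×17 + 231000×49 + 85000×71 + 226000×77 + 202000×46 + 139000×29
  = 64418000
Σ wᵢ·x = 3×83 + 7×16 + 3×89 + 6×17 + 2×49 + 1×71 + 2×77 + 4×46 + 6×29
  = 249 + 112 + 267 + 102 + 98 + 71 + 154 + 184 + 174 = 1411
Ratio = 64418000 / 1411 = 45654.146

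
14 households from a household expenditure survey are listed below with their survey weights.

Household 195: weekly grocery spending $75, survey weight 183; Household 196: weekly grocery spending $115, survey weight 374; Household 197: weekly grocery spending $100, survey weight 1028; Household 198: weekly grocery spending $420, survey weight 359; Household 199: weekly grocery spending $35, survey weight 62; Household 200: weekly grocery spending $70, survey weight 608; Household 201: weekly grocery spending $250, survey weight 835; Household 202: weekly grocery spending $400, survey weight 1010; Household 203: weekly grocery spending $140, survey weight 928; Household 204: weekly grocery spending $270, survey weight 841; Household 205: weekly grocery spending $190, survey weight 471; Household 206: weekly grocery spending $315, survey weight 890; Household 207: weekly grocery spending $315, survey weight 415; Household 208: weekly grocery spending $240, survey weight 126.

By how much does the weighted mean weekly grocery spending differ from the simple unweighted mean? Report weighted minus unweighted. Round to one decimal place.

Unweighted sum = 2935
Unweighted mean = 2935 / 14 = 209.64286
Weighted sum = 1855590
Sum of weights = 8130
Weighted mean = 1855590 / 8130 = 228.23985
Difference (weighted minus unweighted) = 18.596995

18.6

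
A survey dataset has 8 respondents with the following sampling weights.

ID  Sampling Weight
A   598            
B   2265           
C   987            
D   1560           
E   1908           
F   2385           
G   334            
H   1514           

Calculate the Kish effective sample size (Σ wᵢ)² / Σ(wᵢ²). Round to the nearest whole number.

6

Σ wᵢ = 598 + 2265 + 987 + 1560 + 1908 + 2385 + 334 + 1514 = 11551
Σ wᵢ² = 357604 + 5130225 + 974169 + 2433600 + 3640464 + 5688225 + 111556 + 2292196 = 20628039
n_eff = 11551² / 20628039 = 133425601 / 20628039 = 6.468167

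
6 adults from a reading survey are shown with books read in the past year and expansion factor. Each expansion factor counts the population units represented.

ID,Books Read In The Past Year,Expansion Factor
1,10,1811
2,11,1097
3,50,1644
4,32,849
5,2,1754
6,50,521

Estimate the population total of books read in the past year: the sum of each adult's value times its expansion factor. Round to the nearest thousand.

169000

Weighted total = 10×1811 + 11×1097 + 50×1644 + 32×849 + 2×1754 + 50×521
  = 18110 + 12067 + 82200 + 27168 + 3508 + 26050 = 169103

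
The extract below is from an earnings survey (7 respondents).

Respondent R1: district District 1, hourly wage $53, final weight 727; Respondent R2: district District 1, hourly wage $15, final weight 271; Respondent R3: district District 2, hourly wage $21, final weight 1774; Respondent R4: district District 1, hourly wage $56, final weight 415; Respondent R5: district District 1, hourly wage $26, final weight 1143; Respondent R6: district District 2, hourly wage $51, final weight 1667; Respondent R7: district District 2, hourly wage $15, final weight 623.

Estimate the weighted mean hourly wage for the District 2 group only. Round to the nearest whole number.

32

District 2 rows: R3, R6, R7
Weighted sum = 21×1774 + 51×1667 + 15×623
  = 131616
Sum of weights = 1774 + 1667 + 623 = 4064
Weighted mean = 131616 / 4064 = 32.385827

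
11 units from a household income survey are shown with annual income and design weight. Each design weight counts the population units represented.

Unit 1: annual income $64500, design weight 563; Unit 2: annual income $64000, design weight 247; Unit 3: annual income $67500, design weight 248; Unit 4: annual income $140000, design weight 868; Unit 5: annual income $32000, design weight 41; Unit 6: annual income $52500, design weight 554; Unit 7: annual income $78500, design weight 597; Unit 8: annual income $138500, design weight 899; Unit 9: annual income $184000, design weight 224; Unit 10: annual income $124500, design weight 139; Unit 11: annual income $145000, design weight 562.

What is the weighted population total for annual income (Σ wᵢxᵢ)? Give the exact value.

Weighted total = 64500×563 + 64000×247 + 67500×248 + 140000×868 + 32000×41 + 52500×554 + 78500×597 + 138500×899 + 184000×224 + 124500×139 + 145000×562
  = 36313500 + 15808000 + 16740000 + 121520000 + 1312000 + 29085000 + 46864500 + 124511500 + 41216000 + 17305500 + 81490000 = 532166000

532166000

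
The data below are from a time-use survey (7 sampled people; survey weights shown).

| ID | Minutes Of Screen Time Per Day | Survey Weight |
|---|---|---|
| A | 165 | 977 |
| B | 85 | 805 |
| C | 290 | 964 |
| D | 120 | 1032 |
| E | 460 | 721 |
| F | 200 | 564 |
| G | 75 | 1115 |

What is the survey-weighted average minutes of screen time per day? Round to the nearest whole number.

Weighted sum = 165×977 + 85×805 + 290×964 + 120×1032 + 460×721 + 200×564 + 75×1115
  = 1161115
Sum of weights = 977 + 805 + 964 + 1032 + 721 + 564 + 1115 = 6178
Weighted mean = 1161115 / 6178 = 187.94351

188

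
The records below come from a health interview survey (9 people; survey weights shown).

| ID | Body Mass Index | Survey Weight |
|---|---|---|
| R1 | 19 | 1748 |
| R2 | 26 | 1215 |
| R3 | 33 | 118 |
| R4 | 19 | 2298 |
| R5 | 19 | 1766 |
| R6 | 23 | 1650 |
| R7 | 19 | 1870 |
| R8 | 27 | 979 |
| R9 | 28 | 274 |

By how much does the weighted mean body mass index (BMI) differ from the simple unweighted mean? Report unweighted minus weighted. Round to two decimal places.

2.40

Unweighted sum = 19 + 26 + 33 + 19 + 19 + 23 + 19 + 27 + 28 = 213
Unweighted mean = 213 / 9 = 23.666667
Weighted sum = 19×1748 + 26×1215 + 33×118 + 19×2298 + 19×1766 + 23×1650 + 19×1870 + 27×979 + 28×274
  = 253497
Sum of weights = 1748 + 1215 + 118 + 2298 + 1766 + 1650 + 1870 + 979 + 274 = 11918
Weighted mean = 253497 / 11918 = 21.270096
Difference (unweighted minus weighted) = 2.396571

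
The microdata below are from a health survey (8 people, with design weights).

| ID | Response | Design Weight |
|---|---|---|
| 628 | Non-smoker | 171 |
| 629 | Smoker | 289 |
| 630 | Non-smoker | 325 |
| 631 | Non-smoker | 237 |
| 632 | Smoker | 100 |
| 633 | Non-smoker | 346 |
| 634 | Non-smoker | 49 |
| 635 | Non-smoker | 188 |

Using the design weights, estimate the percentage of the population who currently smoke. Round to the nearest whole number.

Sum of weights for 'Smoker' = 289 + 100 = 389
Total weight = 1705
Weighted proportion = 389 / 1705 = 0.22815249 → 22.815249%

23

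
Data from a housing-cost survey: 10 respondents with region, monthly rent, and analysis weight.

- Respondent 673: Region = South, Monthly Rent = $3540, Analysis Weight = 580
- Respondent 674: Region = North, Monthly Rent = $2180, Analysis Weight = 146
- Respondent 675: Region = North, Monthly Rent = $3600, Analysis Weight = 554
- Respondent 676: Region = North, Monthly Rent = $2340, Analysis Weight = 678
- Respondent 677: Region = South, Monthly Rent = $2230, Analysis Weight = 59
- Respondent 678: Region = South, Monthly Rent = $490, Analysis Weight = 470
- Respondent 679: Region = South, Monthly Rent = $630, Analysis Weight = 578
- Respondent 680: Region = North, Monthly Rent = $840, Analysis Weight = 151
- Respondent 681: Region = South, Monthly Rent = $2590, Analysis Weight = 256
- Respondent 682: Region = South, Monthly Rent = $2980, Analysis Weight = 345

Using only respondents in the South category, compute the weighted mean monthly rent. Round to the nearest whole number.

South rows: 673, 677, 678, 679, 681, 682
Weighted sum = 3540×580 + 2230×59 + 490×470 + 630×578 + 2590×256 + 2980×345
  = 2053200 + 131570 + 230300 + 364140 + 663040 + 1028100 = 4470350
Sum of weights = 580 + 59 + 470 + 578 + 256 + 345 = 2288
Weighted mean = 4470350 / 2288 = 1953.8243

1954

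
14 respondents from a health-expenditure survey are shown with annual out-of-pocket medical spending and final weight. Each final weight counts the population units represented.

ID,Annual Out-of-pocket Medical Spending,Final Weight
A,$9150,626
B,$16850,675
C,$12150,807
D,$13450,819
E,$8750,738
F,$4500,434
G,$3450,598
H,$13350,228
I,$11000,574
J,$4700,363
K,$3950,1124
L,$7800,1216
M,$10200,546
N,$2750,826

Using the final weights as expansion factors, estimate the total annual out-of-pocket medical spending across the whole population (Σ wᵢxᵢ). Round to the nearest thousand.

81225000

Weighted total = 81225050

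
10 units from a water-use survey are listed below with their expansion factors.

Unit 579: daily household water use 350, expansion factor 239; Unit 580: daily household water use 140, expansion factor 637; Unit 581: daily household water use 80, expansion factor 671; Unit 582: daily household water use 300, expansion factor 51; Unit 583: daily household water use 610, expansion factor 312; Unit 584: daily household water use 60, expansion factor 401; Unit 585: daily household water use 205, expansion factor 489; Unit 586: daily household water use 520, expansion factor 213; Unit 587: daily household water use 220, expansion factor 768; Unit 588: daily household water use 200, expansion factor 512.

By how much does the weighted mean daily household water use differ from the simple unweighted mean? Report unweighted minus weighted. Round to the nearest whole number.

50

Unweighted sum = 350 + 140 + 80 + 300 + 610 + 60 + 205 + 520 + 220 + 200 = 2685
Unweighted mean = 2685 / 10 = 268.5
Weighted sum = 350×239 + 140×637 + 80×671 + 300×51 + 610×312 + 60×401 + 205×489 + 520×213 + 220×768 + 200×512
  = 83650 + 89180 + 53680 + 15300 + 190320 + 24060 + 100245 + 110760 + 168960 + 102400 = 938555
Sum of weights = 239 + 637 + 671 + 51 + 312 + 401 + 489 + 213 + 768 + 512 = 4293
Weighted mean = 938555 / 4293 = 218.62451
Difference (unweighted minus weighted) = 49.875495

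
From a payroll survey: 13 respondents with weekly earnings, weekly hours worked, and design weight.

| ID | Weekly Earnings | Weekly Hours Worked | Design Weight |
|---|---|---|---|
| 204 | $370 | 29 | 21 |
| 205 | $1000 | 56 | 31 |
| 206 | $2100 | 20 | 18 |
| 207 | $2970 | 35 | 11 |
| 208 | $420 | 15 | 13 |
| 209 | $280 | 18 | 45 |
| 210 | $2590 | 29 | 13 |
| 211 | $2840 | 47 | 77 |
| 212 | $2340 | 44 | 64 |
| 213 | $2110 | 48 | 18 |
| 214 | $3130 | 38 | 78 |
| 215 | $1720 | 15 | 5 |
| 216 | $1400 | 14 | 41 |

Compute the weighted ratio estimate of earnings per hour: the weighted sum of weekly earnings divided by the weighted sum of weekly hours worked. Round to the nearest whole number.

Σ wᵢ·y = 877530
Σ wᵢ·x = 15384
Ratio = 877530 / 15384 = 57.041732

57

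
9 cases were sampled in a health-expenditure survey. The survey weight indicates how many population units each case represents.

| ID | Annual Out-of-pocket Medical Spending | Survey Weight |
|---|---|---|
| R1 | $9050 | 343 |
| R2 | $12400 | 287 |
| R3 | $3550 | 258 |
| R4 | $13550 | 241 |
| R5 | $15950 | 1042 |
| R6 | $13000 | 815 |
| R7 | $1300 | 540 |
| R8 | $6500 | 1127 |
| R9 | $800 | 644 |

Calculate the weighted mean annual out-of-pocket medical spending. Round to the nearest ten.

Weighted sum = 9050×343 + 12400×287 + 3550×258 + 13550×241 + 15950×1042 + 13000×815 + 1300×540 + 6500×1127 + 800×644
  = 46602000
Sum of weights = 343 + 287 + 258 + 241 + 1042 + 815 + 540 + 1127 + 644 = 5297
Weighted mean = 46602000 / 5297 = 8797.8101

8800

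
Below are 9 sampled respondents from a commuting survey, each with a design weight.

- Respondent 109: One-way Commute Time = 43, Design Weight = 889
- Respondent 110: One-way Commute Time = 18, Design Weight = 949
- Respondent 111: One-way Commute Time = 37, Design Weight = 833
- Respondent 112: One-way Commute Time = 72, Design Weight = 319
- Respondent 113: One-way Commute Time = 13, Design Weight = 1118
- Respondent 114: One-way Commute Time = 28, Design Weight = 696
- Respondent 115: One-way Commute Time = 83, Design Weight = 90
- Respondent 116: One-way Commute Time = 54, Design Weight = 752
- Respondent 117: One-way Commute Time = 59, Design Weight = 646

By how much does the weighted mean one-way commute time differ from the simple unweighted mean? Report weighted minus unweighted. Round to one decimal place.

Unweighted sum = 43 + 18 + 37 + 72 + 13 + 28 + 83 + 54 + 59 = 407
Unweighted mean = 407 / 9 = 45.222222
Weighted sum = 43×889 + 18×949 + 37×833 + 72×319 + 13×1118 + 28×696 + 83×90 + 54×752 + 59×646
  = 38227 + 17082 + 30821 + 22968 + 14534 + 19488 + 7470 + 40608 + 38114 = 229312
Sum of weights = 889 + 949 + 833 + 319 + 1118 + 696 + 90 + 752 + 646 = 6292
Weighted mean = 229312 / 6292 = 36.44501
Difference (weighted minus unweighted) = -8.7772127

-8.8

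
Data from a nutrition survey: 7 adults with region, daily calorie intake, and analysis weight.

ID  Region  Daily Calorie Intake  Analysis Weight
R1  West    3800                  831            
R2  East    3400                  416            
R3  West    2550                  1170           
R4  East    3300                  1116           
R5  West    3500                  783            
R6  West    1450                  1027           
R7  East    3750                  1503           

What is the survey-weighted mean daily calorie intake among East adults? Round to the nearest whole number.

East rows: R2, R4, R7
Weighted sum = 3400×416 + 3300×1116 + 3750×1503
  = 1414400 + 3682800 + 5636250 = 10733450
Sum of weights = 416 + 1116 + 1503 = 3035
Weighted mean = 10733450 / 3035 = 3536.5568

3537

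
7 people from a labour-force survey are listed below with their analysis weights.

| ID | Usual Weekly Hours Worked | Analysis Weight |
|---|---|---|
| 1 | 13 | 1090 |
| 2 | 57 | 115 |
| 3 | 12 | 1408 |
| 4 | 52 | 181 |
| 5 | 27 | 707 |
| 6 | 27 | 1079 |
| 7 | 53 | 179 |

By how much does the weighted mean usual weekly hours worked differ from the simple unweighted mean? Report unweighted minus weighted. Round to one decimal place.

12.4

Unweighted sum = 13 + 57 + 12 + 52 + 27 + 27 + 53 = 241
Unweighted mean = 241 / 7 = 34.428571
Weighted sum = 13×1090 + 57×115 + 12×1408 + 52×181 + 27×707 + 27×1079 + 53×179
  = 14170 + 6555 + 16896 + 9412 + 19089 + 29133 + 9487 = 104742
Sum of weights = 1090 + 115 + 1408 + 181 + 707 + 1079 + 179 = 4759
Weighted mean = 104742 / 4759 = 22.009246
Difference (unweighted minus weighted) = 12.419326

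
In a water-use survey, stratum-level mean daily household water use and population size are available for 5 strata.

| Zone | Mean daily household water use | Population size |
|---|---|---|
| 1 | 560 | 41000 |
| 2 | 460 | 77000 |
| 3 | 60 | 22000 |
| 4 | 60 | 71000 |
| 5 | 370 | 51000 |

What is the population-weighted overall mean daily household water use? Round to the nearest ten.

Σ Nₕ·x̄ₕ = 560×41000 + 460×77000 + 60×22000 + 60×71000 + 370×51000
  = 22960000 + 35420000 + 1320000 + 4260000 + 18870000 = 82830000
Σ Nₕ = 41000 + 77000 + 22000 + 71000 + 51000 = 262000
Overall mean = 82830000 / 262000 = 316.14504

320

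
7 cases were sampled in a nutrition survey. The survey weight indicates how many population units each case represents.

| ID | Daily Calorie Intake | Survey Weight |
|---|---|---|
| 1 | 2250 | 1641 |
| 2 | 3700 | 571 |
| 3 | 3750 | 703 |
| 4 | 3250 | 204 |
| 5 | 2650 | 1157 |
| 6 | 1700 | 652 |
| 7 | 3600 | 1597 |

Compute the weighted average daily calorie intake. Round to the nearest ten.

2920

Weighted sum = 2250×1641 + 3700×571 + 3750×703 + 3250×204 + 2650×1157 + 1700×652 + 3600×1597
  = 3692250 + 2112700 + 2636250 + 663000 + 3066050 + 1108400 + 5749200 = 19027850
Sum of weights = 1641 + 571 + 703 + 204 + 1157 + 652 + 1597 = 6525
Weighted mean = 19027850 / 6525 = 2916.1456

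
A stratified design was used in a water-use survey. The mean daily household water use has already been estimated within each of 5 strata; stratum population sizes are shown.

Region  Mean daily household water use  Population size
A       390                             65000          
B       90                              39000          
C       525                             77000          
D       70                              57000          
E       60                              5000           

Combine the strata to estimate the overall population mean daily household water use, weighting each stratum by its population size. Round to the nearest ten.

300

Σ Nₕ·x̄ₕ = 390×65000 + 90×39000 + 525×77000 + 70×57000 + 60×5000
  = 25350000 + 3510000 + 40425000 + 3990000 + 300000 = 73575000
Σ Nₕ = 65000 + 39000 + 77000 + 57000 + 5000 = 243000
Overall mean = 73575000 / 243000 = 302.77778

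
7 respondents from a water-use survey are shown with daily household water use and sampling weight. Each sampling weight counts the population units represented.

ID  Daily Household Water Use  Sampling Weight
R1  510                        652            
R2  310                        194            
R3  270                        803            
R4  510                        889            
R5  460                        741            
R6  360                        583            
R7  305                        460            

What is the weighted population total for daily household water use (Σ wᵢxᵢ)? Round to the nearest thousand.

Weighted total = 510×652 + 310×194 + 270×803 + 510×889 + 460×741 + 360×583 + 305×460
  = 1753900

1754000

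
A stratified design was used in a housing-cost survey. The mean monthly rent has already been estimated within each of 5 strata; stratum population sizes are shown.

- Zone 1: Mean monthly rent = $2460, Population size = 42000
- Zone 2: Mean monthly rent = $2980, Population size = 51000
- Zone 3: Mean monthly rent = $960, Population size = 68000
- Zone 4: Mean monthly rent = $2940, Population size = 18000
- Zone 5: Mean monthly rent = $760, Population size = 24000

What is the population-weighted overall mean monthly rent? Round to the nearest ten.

Σ Nₕ·x̄ₕ = 2460×42000 + 2980×51000 + 960×68000 + 2940×18000 + 760×24000
  = 391740000
Σ Nₕ = 42000 + 51000 + 68000 + 18000 + 24000 = 203000
Overall mean = 391740000 / 203000 = 1929.7537

1930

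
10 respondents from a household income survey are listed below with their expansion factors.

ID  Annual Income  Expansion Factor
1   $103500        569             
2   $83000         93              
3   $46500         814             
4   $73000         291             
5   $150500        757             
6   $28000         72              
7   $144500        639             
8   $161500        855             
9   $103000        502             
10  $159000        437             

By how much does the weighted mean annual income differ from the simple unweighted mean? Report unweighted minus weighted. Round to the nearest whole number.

Unweighted sum = 103500 + 83000 + 46500 + 73000 + 150500 + 28000 + 144500 + 161500 + 103000 + 159000 = 1052500
Unweighted mean = 1052500 / 10 = 105250
Weighted sum = 103500×569 + 83000×93 + 46500×814 + 73000×291 + 150500×757 + 28000×72 + 144500×639 + 161500×855 + 103000×502 + 159000×437
  = 58891500 + 7719000 + 37851000 + 21243000 + 113928500 + 2016000 + 92335500 + 138082500 + 51706000 + 69483000 = 593256000
Sum of weights = 569 + 93 + 814 + 291 + 757 + 72 + 639 + 855 + 502 + 437 = 5029
Weighted mean = 593256000 / 5029 = 117966.99
Difference (unweighted minus weighted) = -12716.991

-12717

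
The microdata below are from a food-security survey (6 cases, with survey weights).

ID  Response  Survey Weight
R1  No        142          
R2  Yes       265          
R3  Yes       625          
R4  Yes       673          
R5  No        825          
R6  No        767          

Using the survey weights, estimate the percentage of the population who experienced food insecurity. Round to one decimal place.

47.4

Sum of weights for 'Yes' = 265 + 625 + 673 = 1563
Total weight = 3297
Weighted proportion = 1563 / 3297 = 0.47406733 → 47.406733%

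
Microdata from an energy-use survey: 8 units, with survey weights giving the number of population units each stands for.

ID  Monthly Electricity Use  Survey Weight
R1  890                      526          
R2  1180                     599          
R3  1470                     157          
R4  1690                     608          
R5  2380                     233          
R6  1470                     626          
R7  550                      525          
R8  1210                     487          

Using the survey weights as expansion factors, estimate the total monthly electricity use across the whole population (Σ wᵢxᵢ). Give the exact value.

4786050

Weighted total = 890×526 + 1180×599 + 1470×157 + 1690×608 + 2380×233 + 1470×626 + 550×525 + 1210×487
  = 468140 + 706820 + 230790 + 1027520 + 554540 + 920220 + 288750 + 589270 = 4786050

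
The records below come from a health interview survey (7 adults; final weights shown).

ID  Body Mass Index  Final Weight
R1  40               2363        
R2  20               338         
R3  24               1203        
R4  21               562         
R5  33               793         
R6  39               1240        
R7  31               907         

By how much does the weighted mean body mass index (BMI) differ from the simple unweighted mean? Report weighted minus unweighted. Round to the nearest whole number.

Unweighted sum = 40 + 20 + 24 + 21 + 33 + 39 + 31 = 208
Unweighted mean = 208 / 7 = 29.714286
Weighted sum = 40×2363 + 20×338 + 24×1203 + 21×562 + 33×793 + 39×1240 + 31×907
  = 94520 + 6760 + 28872 + 11802 + 26169 + 48360 + 28117 = 244600
Sum of weights = 2363 + 338 + 1203 + 562 + 793 + 1240 + 907 = 7406
Weighted mean = 244600 / 7406 = 33.027275
Difference (weighted minus unweighted) = 3.3129895

3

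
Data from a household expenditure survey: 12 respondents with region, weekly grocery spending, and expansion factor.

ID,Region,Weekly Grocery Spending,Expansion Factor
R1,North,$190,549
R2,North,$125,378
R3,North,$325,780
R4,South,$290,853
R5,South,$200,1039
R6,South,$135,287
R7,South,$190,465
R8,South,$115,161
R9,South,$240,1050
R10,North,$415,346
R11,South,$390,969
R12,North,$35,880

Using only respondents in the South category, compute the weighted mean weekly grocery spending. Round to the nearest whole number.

255

South rows: R4, R5, R6, R7, R8, R9, R11
Weighted sum = 290×853 + 200×1039 + 135×287 + 190×465 + 115×161 + 240×1050 + 390×969
  = 247370 + 207800 + 38745 + 88350 + 18515 + 252000 + 377910 = 1230690
Sum of weights = 853 + 1039 + 287 + 465 + 161 + 1050 + 969 = 4824
Weighted mean = 1230690 / 4824 = 255.11816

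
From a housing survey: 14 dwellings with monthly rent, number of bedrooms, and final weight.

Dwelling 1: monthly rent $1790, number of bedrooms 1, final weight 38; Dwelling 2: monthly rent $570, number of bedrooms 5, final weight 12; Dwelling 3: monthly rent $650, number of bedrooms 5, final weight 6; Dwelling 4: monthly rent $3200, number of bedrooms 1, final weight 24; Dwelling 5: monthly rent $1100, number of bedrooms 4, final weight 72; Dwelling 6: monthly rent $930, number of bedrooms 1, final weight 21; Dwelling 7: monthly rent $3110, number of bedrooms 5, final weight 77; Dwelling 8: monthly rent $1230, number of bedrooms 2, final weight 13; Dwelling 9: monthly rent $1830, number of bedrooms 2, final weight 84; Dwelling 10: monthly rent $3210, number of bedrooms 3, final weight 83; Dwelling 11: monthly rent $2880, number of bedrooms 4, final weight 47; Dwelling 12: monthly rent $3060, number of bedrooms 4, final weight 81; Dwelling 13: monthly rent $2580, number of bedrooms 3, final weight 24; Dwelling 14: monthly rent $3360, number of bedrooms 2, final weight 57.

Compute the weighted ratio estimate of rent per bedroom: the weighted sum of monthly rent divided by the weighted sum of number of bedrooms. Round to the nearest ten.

Σ wᵢ·y = 1566560
Σ wᵢ·x = 1987
Ratio = 1566560 / 1987 = 788.40463

790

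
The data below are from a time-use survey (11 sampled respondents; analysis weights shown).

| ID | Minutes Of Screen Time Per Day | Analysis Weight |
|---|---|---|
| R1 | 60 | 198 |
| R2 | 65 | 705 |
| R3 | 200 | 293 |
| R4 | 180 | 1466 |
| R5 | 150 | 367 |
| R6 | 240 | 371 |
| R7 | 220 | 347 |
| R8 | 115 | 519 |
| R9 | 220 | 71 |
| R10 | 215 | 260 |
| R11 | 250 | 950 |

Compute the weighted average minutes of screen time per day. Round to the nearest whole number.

175

Weighted sum = 60×198 + 65×705 + 200×293 + 180×1466 + 150×367 + 240×371 + 220×347 + 115×519 + 220×71 + 215×260 + 250×950
  = 11880 + 45825 + 58600 + 263880 + 55050 + 89040 + 76340 + 59685 + 15620 + 55900 + 237500 = 969320
Sum of weights = 198 + 705 + 293 + 1466 + 367 + 371 + 347 + 519 + 71 + 260 + 950 = 5547
Weighted mean = 969320 / 5547 = 174.74671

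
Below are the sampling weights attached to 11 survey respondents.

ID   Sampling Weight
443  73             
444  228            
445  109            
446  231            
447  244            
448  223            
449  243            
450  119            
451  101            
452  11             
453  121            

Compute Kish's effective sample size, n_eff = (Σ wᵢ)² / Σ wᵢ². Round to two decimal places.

Σ wᵢ = 73 + 228 + 109 + 231 + 244 + 223 + 243 + 119 + 101 + 11 + 121 = 1703
Σ wᵢ² = 329993
n_eff = 1703² / 329993 = 2900209 / 329993 = 8.7886985

8.79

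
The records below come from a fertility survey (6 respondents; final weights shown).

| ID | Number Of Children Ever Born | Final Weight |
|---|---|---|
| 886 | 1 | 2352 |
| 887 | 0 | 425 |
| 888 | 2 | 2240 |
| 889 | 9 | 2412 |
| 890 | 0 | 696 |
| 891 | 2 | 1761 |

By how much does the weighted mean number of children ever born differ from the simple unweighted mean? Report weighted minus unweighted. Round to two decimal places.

Unweighted sum = 1 + 0 + 2 + 9 + 0 + 2 = 14
Unweighted mean = 14 / 6 = 2.3333333
Weighted sum = 32062
Sum of weights = 2352 + 425 + 2240 + 2412 + 696 + 1761 = 9886
Weighted mean = 32062 / 9886 = 3.2431722
Difference (weighted minus unweighted) = 0.90983883

0.91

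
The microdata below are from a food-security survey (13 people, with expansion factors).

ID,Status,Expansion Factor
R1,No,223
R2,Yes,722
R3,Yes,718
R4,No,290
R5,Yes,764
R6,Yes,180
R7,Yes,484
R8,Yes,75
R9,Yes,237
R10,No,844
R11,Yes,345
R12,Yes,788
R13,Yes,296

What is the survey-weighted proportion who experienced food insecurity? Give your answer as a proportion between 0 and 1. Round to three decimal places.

0.773

Sum of weights for 'Yes' = 722 + 718 + 764 + 180 + 484 + 75 + 237 + 345 + 788 + 296 = 4609
Total weight = 5966
Weighted proportion = 4609 / 5966 = 0.77254442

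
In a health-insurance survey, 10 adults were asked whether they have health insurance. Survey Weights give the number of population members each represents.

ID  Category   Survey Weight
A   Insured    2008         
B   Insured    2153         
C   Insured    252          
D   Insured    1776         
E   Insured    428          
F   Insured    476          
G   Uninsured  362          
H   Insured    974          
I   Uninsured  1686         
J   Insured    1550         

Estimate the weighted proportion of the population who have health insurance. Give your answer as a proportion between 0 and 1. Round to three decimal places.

0.824

Sum of weights for 'Insured' = 2008 + 2153 + 252 + 1776 + 428 + 476 + 974 + 1550 = 9617
Total weight = 2008 + 2153 + 252 + 1776 + 428 + 476 + 362 + 974 + 1686 + 1550 = 11665
Weighted proportion = 9617 / 11665 = 0.82443206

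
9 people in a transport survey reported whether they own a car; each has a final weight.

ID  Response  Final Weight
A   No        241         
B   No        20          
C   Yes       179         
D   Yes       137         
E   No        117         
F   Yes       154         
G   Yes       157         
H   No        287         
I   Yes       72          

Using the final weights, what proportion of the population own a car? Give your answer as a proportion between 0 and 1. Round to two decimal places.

Sum of weights for 'Yes' = 179 + 137 + 154 + 157 + 72 = 699
Total weight = 241 + 20 + 179 + 137 + 117 + 154 + 157 + 287 + 72 = 1364
Weighted proportion = 699 / 1364 = 0.51246334

0.51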